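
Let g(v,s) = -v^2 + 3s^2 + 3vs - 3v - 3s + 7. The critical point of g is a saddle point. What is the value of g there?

∂g/∂v = -2v + 3s - 3 = 0 and ∂g/∂s = 3v + 6s - 3 = 0, so (v, s) = (-3/7, 5/7).
The Hessian has g_{vv} = -2, g_{ss} = 6, g_{vs} = 3, giving D = -21 < 0, so the point is a saddle point.
g(-3/7, 5/7) = 46/7.

46/7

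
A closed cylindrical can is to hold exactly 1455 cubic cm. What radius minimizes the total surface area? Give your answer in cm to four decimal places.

With radius r and height h, πr²h = 1455 so h = 1455/(πr²), and S(r) = 2πr² + 2πrh = 2πr² + 2·1455/r.
S'(r) = 4πr − 2·1455/r² = 0 ⇒ r³ = 1455/(2π), so r ≈ 6.1408 and h = 2r ≈ 12.2817.
S''(r) = 4π + 4·1455/r³ > 0, so this is the minimum; S ≈ 710.8149.

6.1408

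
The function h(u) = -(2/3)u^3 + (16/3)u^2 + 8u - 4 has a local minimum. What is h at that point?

-548/81

h'(u) = -2u^2 + (32/3)u + 8 = 0 at u = -2/3, 6.
Second-derivative test with h''(u) = -4u + 32/3: h''(-2/3) = 40/3 > 0 ⇒ local minimum; h''(6) = -40/3 < 0 ⇒ local maximum.
Thus h has its local minimum at u = -2/3, with value -548/81.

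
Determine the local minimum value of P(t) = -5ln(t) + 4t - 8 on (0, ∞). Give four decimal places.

-4.1157

P'(t) = -5/t + 4 = 0 gives t = 5/4.
P''(t) = 5/t², which is positive for t > 0, so this is a local minimum.
P(5/4) = -5·ln(5/4) + 5 - 8 ≈ -4.1157.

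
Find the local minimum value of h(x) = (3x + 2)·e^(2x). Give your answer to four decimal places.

-0.1455

Differentiating with the product rule gives h'(x) = (6x + 7)·e^(2x). Since e^(2x) > 0, the only critical point is x = -7/6.
h''(-7/6) has the same sign as 6 > 0, so this is a local minimum.
h(-7/6) = (-3/2)·e^(-7/3) ≈ -0.1455.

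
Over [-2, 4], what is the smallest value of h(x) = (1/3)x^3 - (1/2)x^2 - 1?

h'(x) = x^2 - x, which vanishes at x = 0 and x = 1.
Compare values at every candidate in [-2, 4]: h(-2) = -17/3, h(0) = -1, h(1) = -7/6, h(4) = 37/3.
So the minimum is h(-2) = -17/3.

-17/3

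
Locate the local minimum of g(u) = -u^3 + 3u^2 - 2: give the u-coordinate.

0

g'(u) = -3u^2 + 6u = 0 at u = 0, 2.
Since g''(u) = -6u + 6, we get g''(0) = 6 > 0 ⇒ local minimum; g''(2) = -6 < 0 ⇒ local maximum.
The local minimum is g(0) = -2.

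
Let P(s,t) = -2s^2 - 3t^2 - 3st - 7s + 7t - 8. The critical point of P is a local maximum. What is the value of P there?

∂P/∂s = -4s - 3t - 7 = 0 and ∂P/∂t = -3s - 6t + 7 = 0, so (s, t) = (-21/5, 49/15).
The Hessian has P_{ss} = -4, P_{tt} = -6, P_{st} = -3, giving D = 15 > 0 with P_{ss} < 0, so the point is a local maximum.
P(-21/5, 49/15) = 272/15.

272/15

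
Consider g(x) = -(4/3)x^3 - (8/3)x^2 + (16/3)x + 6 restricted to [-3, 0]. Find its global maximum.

Differentiating, g'(x) = -4x^2 - (16/3)x + 16/3; whose only zero in [-3, 0] is x = -2.
Compare values at every candidate in [-3, 0]: g(-3) = 2,  g(-2) = -14/3,  g(0) = 6.
The maximum over the interval is 6, attained at x = 0.

6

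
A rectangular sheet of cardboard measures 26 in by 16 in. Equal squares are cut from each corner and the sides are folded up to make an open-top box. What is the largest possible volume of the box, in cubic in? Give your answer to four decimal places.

With cut size x, the volume is V(x) = x(26 − 2x)(16 − 2x) for 0 < x < 8.
V'(x) = 12x^2 − 168x + 416. Setting V'(x) = 0 gives x ≈ 3.2141 (the root in (0, 8)).
V''(x) = 24x − 168 is negative there, so this is the maximum; V ≈ 602.1210.

602.1210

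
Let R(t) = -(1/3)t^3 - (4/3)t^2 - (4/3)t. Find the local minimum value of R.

Critical points: R'(t) = -t^2 - (8/3)t - 4/3 vanishes at t = -2, -2/3.
Since R''(t) = -2t - 8/3, we get R''(-2) = 4/3 > 0 ⇒ local minimum; R''(-2/3) = -4/3 < 0 ⇒ local maximum.
So the local minimum value is R(-2) = 0.

0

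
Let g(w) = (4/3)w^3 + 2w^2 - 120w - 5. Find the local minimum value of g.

g'(w) = 4w^2 + 4w - 120. Setting g'(w) = 0 gives w ∈ {-6, 5}.
g''(w) = 8w + 4. g''(-6) = -44 < 0 ⇒ local maximum; g''(5) = 44 > 0 ⇒ local minimum.
Thus g has its local minimum at w = 5, with value -1165/3.

-1165/3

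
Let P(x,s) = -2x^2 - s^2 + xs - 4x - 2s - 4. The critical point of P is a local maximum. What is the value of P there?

4/7

∂P/∂x = -4x + s - 4 = 0 and ∂P/∂s = x - 2s - 2 = 0, so (x, s) = (-10/7, -12/7).
The Hessian has P_{xx} = -4, P_{ss} = -2, P_{xs} = 1, giving D = 7 > 0 with P_{xx} < 0, so the point is a local maximum.
P(-10/7, -12/7) = 4/7.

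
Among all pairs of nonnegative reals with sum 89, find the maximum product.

7921/4

With x + y = 89, the product is P(x) = x(89 − x).
P'(x) = 89 − 2x = 0 gives x = 89/2; P'' = −2 < 0, so this is the maximum.
P = 89/2·89/2 = 7921/4.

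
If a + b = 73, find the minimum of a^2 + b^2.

With a + b = 73, a^2 + b^2 = a^2 + (73 − a)^2.
The derivative 2a − 2(73 − a) = 4a − 146 vanishes at a = 73/2; second derivative 4 > 0, a minimum.
The minimum is 2·(73/2)^2 = 5329/2.

5329/2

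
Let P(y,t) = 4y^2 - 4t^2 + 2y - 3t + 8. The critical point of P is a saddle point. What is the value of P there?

∂P/∂y = 8y + 2 = 0 and ∂P/∂t = -8t - 3 = 0, so (y, t) = (-1/4, -3/8).
The Hessian has P_{yy} = 8, P_{tt} = -8, P_{yt} = 0, giving D = -64 < 0, so the point is a saddle point.
P(-1/4, -3/8) = 133/16.

133/16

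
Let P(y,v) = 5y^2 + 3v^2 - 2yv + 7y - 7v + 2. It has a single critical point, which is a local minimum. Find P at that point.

∂P/∂y = 10y - 2v + 7 = 0 and ∂P/∂v = -2y + 6v - 7 = 0, so (y, v) = (-1/2, 1).
The Hessian has P_{yy} = 10, P_{vv} = 6, P_{yv} = -2, giving D = 56 > 0 with P_{yy} > 0, so the point is a local minimum.
P(-1/2, 1) = -13/4.

-13/4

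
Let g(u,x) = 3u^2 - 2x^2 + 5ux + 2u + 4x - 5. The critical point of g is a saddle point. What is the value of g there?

-5

∂g/∂u = 6u + 5x + 2 = 0 and ∂g/∂x = 5u - 4x + 4 = 0, so (u, x) = (-4/7, 2/7).
The Hessian has g_{uu} = 6, g_{xx} = -4, g_{ux} = 5, giving D = -49 < 0, so the point is a saddle point.
g(-4/7, 2/7) = -5.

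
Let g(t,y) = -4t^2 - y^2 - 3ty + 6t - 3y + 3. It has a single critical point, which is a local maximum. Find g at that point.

21

∂g/∂t = -8t - 3y + 6 = 0 and ∂g/∂y = -3t - 2y - 3 = 0, so (t, y) = (3, -6).
The Hessian has g_{tt} = -8, g_{yy} = -2, g_{ty} = -3, giving D = 7 > 0 with g_{tt} < 0, so the point is a local maximum.
g(3, -6) = 21.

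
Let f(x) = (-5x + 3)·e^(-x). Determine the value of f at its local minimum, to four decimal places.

Differentiating with the product rule gives f'(x) = (5x - 8)·e^(-x). Since e^(-x) > 0, the only critical point is x = 8/5.
f''(8/5) has the same sign as 5 > 0, so this is a local minimum.
f(8/5) = (-5)·e^(-8/5) ≈ -1.0095.

-1.0095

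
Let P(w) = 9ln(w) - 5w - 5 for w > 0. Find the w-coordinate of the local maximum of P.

P'(w) = 9/w − 5 = 0 gives w = 9/5.
P''(w) = -9/w², which is negative for w > 0, so this is a local maximum.
P(9/5) = 9·ln(9/5) - 9 - 5 ≈ -8.7099.

9/5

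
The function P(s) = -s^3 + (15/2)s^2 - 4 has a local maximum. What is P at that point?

117/2

P'(s) = -3s^2 + 15s. Setting P'(s) = 0 gives s ∈ {0, 5}.
Since P''(s) = -6s + 15, we get P''(0) = 15 > 0 ⇒ local minimum; P''(5) = -15 < 0 ⇒ local maximum.
Thus P has its local maximum at s = 5, with value 117/2.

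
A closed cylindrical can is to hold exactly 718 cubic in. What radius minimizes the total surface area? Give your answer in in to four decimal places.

With radius r and height h, πr²h = 718 so h = 718/(πr²), and S(r) = 2πr² + 2πrh = 2πr² + 2·718/r.
S'(r) = 4πr − 2·718/r² = 0 ⇒ r³ = 718/(2π), so r ≈ 4.8527 and h = 2r ≈ 9.7054.
S''(r) = 4π + 4·718/r³ > 0, so this is the minimum; S ≈ 443.8786.

4.8527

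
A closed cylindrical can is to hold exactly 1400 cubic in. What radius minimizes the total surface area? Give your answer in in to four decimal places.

6.0625

With radius r and height h, πr²h = 1400 so h = 1400/(πr²), and S(r) = 2πr² + 2πrh = 2πr² + 2·1400/r.
S'(r) = 4πr − 2·1400/r² = 0 ⇒ r³ = 1400/(2π), so r ≈ 6.0625 and h = 2r ≈ 12.1249.
S''(r) = 4π + 4·1400/r³ > 0, so this is the minimum; S ≈ 692.7873.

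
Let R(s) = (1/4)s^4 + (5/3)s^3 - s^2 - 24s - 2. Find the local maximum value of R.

Critical points: R'(s) = s^3 + 5s^2 - 2s - 24 vanishes at s = -4, -3, 2.
R''(s) = 3s^2 + 10s - 2. R''(-4) = 6 > 0 ⇒ local minimum; R''(-3) = -5 < 0 ⇒ local maximum; R''(2) = 30 > 0 ⇒ local minimum.
So the local maximum value is R(-3) = 145/4.

145/4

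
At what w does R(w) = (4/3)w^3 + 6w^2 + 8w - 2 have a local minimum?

-1

R'(w) = 4w^2 + 12w + 8 = 0 at w = -2, -1.
Second-derivative test with R''(w) = 8w + 12: R''(-2) = -4 < 0 ⇒ local maximum; R''(-1) = 4 > 0 ⇒ local minimum.
The local minimum is R(-1) = -16/3.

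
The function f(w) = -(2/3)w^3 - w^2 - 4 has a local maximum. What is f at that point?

-4

f'(w) = -2w^2 - 2w = 0 at w = -1, 0.
Second-derivative test with f''(w) = -4w - 2: f''(-1) = 2 > 0 ⇒ local minimum; f''(0) = -2 < 0 ⇒ local maximum.
The local maximum is f(0) = -4.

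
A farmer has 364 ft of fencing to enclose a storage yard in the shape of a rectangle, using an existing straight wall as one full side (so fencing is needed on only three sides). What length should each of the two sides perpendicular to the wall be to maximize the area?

Let the sides perpendicular to the wall have length x and the parallel side y, so 2x + y = 364 and the area is A = xy = x(364 − 2x).
A'(x) = 364 − 4x = 0 gives x = 91, and A''(x) = −4 < 0 confirms a maximum.
Then y = 364 − 2·91 = 182 and A = 16562.

91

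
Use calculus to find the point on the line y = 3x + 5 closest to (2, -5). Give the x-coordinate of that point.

Minimize D(x)^2 = (x - 2)^2 + (3x + 10)^2.
d/dx[D^2] = 2(x - 2) + 2·3·(3x + 10) = 0 ⇒ x = -14/5.
Then y = -17/5 and the distance is √(128/5) ≈ 5.0596.

-14/5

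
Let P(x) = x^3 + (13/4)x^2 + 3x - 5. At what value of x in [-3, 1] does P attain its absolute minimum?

P'(x) = 3x^2 + (13/2)x + 3, which vanishes at x = -3/2 and x = -2/3.
Compare values at every candidate in [-3, 1]: P(-3) = -47/4; P(-3/2) = -89/16; P(-2/3) = -158/27; P(1) = 9/4.
Hence the absolute minimum is -47/4 at x = -3.

-3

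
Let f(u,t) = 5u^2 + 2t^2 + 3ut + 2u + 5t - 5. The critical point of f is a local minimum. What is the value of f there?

∂f/∂u = 10u + 3t + 2 = 0 and ∂f/∂t = 3u + 4t + 5 = 0, so (u, t) = (7/31, -44/31).
The Hessian has f_{uu} = 10, f_{tt} = 4, f_{ut} = 3, giving D = 31 > 0 with f_{uu} > 0, so the point is a local minimum.
f(7/31, -44/31) = -258/31.

-258/31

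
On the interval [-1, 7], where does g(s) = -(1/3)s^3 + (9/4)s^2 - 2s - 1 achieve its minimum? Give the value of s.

The derivative is -s^2 + (9/2)s - 2, which vanishes at s = 1/2 and s = 4.
Evaluating at the critical points and endpoints: g(-1) = 43/12; g(1/2) = -71/48; g(4) = 17/3; g(7) = -229/12.
Hence the absolute minimum is -229/12 at s = 7.

7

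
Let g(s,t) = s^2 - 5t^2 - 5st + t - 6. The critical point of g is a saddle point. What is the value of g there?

∂g/∂s = 2s - 5t = 0 and ∂g/∂t = -5s - 10t + 1 = 0, so (s, t) = (1/9, 2/45).
The Hessian has g_{ss} = 2, g_{tt} = -10, g_{st} = -5, giving D = -45 < 0, so the point is a saddle point.
g(1/9, 2/45) = -269/45.

-269/45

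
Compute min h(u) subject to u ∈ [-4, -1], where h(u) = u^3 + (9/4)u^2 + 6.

-22

Differentiating, h'(u) = 3u^2 + (9/2)u; whose only zero in [-4, -1] is u = -3/2.
Candidates: h(-4) = -22; h(-3/2) = 123/16; h(-1) = 29/4.
So the minimum is h(-4) = -22.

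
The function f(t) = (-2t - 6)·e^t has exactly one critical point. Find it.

-4

f'(t) = (-2)·e^t + (-2t - 6)·1·e^t = (-2t - 8)·e^t. Since e^t > 0, the only critical point is t = -4.
f''(-4) has the same sign as -2 < 0, so this is a local maximum.
f(-4) = (2)·e^(-4) ≈ 0.0366.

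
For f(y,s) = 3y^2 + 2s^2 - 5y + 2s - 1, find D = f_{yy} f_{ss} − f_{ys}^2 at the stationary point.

∂f/∂y = 6y - 5 = 0 and ∂f/∂s = 4s + 2 = 0, so (y, s) = (5/6, -1/2).
The Hessian has f_{yy} = 6, f_{ss} = 4, f_{ys} = 0, giving D = 24 > 0 with f_{yy} > 0, so the point is a local minimum.
D = (6)·(4) − (0)^2 = 24.

24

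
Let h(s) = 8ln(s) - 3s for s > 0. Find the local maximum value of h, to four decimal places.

-0.1534

h'(s) = 8/s − 3 = 0 gives s = 8/3.
h''(s) = -8/s², which is negative for s > 0, so this is a local maximum.
h(8/3) = 8·ln(8/3) - 8 ≈ -0.1534.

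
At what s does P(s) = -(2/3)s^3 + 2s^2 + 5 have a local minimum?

P'(s) = -2s^2 + 4s = 0 at s = 0, 2.
Second-derivative test with P''(s) = -4s + 4: P''(0) = 4 > 0 ⇒ local minimum; P''(2) = -4 < 0 ⇒ local maximum.
So the local minimum value is P(0) = 5.

0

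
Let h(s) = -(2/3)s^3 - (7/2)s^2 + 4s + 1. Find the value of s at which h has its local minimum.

-4

h'(s) = -2s^2 - 7s + 4. Setting h'(s) = 0 gives s ∈ {-4, 1/2}.
Since h''(s) = -4s - 7, we get h''(-4) = 9 > 0 ⇒ local minimum; h''(1/2) = -9 < 0 ⇒ local maximum.
Thus h has its local minimum at s = -4, with value -85/3.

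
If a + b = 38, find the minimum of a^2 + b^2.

With a + b = 38, a^2 + b^2 = a^2 + (38 − a)^2.
The derivative 2a − 2(38 − a) = 4a − 76 vanishes at a = 19; second derivative 4 > 0, a minimum.
The minimum is 2·(19)^2 = 722.

722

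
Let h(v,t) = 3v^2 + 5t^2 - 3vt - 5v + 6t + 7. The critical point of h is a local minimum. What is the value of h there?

∂h/∂v = 6v - 3t - 5 = 0 and ∂h/∂t = -3v + 10t + 6 = 0, so (v, t) = (32/51, -7/17).
The Hessian has h_{vv} = 6, h_{tt} = 10, h_{vt} = -3, giving D = 51 > 0 with h_{vv} > 0, so the point is a local minimum.
h(32/51, -7/17) = 214/51.

214/51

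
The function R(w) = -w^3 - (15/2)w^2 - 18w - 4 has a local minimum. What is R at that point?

Critical points: R'(w) = -3w^2 - 15w - 18 vanishes at w = -3, -2.
Since R''(w) = -6w - 15, we get R''(-3) = 3 > 0 ⇒ local minimum; R''(-2) = -3 < 0 ⇒ local maximum.
The local minimum is R(-3) = 19/2.

19/2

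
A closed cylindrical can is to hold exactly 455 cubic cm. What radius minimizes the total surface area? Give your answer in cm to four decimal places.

With radius r and height h, πr²h = 455 so h = 455/(πr²), and S(r) = 2πr² + 2πrh = 2πr² + 2·455/r.
S'(r) = 4πr − 2·455/r² = 0 ⇒ r³ = 455/(2π), so r ≈ 4.1682 and h = 2r ≈ 8.3363.
S''(r) = 4π + 4·455/r³ > 0, so this is the minimum; S ≈ 327.4830.

4.1682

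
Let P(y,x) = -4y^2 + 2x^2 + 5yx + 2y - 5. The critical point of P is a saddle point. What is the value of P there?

∂P/∂y = -8y + 5x + 2 = 0 and ∂P/∂x = 5y + 4x = 0, so (y, x) = (8/57, -10/57).
The Hessian has P_{yy} = -8, P_{xx} = 4, P_{yx} = 5, giving D = -57 < 0, so the point is a saddle point.
P(8/57, -10/57) = -277/57.

-277/57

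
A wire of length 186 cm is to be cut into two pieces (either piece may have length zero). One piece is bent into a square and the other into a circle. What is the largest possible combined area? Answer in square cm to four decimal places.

Let x be the length used for the square. Square side x/4; circle radius (186−x)/(2π).
A(x) = (x/4)² + π·((186−x)/(2π))² = x²/16 + (186−x)²/(4π) for 0 ≤ x ≤ 186. A'(x) = x/8 − (186−x)/(2π) = 0 gives x = 4·186/(π+4) ≈ 104.1784.
A'' > 0, so the interior critical point is a minimum; the maximum is at an endpoint. A(0) = 2753.0622 and A(186) = 2162.2500, so the largest area is 2753.0622.

2753.0622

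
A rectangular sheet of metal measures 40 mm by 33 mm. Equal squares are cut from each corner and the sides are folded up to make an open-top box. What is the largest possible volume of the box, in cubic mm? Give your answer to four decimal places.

3528.0000

With cut size x, the volume is V(x) = x(40 − 2x)(33 − 2x) for 0 < x < 16.5.
V'(x) = 12x^2 − 292x + 1320. Setting V'(x) = 0 gives x ≈ 6.0000 (the root in (0, 16.5)).
V''(x) = 24x − 292 is negative there, so this is the maximum; V ≈ 3528.0000.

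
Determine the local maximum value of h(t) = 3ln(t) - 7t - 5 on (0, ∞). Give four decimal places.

-10.5419

h'(t) = 3/t − 7 = 0 gives t = 3/7.
h''(t) = -3/t², which is negative for t > 0, so this is a local maximum.
h(3/7) = 3·ln(3/7) - 3 - 5 ≈ -10.5419.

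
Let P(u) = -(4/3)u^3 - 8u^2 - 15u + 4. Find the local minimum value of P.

Critical points: P'(u) = -4u^2 - 16u - 15 vanishes at u = -5/2, -3/2.
Second-derivative test with P''(u) = -8u - 16: P''(-5/2) = 4 > 0 ⇒ local minimum; P''(-3/2) = -4 < 0 ⇒ local maximum.
So the local minimum value is P(-5/2) = 37/3.

37/3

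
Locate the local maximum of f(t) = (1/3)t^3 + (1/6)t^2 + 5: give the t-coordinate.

Critical points: f'(t) = t^2 + (1/3)t vanishes at t = -1/3, 0.
Second-derivative test with f''(t) = 2t + 1/3: f''(-1/3) = -1/3 < 0 ⇒ local maximum; f''(0) = 1/3 > 0 ⇒ local minimum.
The local maximum is f(-1/3) = 811/162.

-1/3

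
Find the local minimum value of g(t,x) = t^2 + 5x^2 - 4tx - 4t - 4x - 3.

-43

∂g/∂t = 2t - 4x - 4 = 0 and ∂g/∂x = -4t + 10x - 4 = 0, so (t, x) = (14, 6).
The Hessian has g_{tt} = 2, g_{xx} = 10, g_{tx} = -4, giving D = 4 > 0 with g_{tt} > 0, so the point is a local minimum.
g(14, 6) = -43.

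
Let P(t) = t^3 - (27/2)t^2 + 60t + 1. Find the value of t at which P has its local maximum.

P'(t) = 3t^2 - 27t + 60 = 0 at t = 4, 5.
Since P''(t) = 6t - 27, we get P''(4) = -3 < 0 ⇒ local maximum; P''(5) = 3 > 0 ⇒ local minimum.
So the local maximum value is P(4) = 89.

4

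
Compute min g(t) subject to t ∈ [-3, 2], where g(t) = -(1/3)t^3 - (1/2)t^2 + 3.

-5/3

g'(t) = -t^2 - t, which vanishes at t = -1 and t = 0.
Compare values at every candidate in [-3, 2]: g(-3) = 15/2,  g(-1) = 17/6,  g(0) = 3,  g(2) = -5/3.
The minimum over the interval is -5/3, attained at t = 2.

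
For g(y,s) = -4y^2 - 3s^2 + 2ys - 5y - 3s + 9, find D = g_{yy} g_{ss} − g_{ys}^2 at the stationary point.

∂g/∂y = -8y + 2s - 5 = 0 and ∂g/∂s = 2y - 6s - 3 = 0, so (y, s) = (-9/11, -17/22).
The Hessian has g_{yy} = -8, g_{ss} = -6, g_{ys} = 2, giving D = 44 > 0 with g_{yy} < 0, so the point is a local maximum.
D = (-8)·(-6) − (2)^2 = 44.

44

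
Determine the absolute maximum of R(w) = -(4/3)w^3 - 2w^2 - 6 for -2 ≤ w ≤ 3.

-10/3

Differentiating, R'(w) = -4w^2 - 4w; which vanishes at w = -1 and w = 0.
Compare values at every candidate in [-2, 3]: R(-2) = -10/3; R(-1) = -20/3; R(0) = -6; R(3) = -60.
Hence the absolute maximum is -10/3 at w = -2.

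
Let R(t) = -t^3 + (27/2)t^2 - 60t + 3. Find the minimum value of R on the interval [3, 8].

-125

The derivative is -3t^2 + 27t - 60, which vanishes at t = 4 and t = 5.
Evaluating at the critical points and endpoints: R(3) = -165/2,  R(4) = -85,  R(5) = -169/2,  R(8) = -125.
The minimum over the interval is -125, attained at t = 8.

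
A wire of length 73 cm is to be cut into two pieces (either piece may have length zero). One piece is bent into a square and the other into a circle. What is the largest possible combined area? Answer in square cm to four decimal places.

424.0683

Let x be the length used for the square. Square side x/4; circle radius (73−x)/(2π).
A(x) = (x/4)² + π·((73−x)/(2π))² = x²/16 + (73−x)²/(4π) for 0 ≤ x ≤ 73. A'(x) = x/8 − (73−x)/(2π) = 0 gives x = 4·73/(π+4) ≈ 40.8872.
A'' > 0, so the interior critical point is a minimum; the maximum is at an endpoint. A(0) = 424.0683 and A(73) = 333.0625, so the largest area is 424.0683.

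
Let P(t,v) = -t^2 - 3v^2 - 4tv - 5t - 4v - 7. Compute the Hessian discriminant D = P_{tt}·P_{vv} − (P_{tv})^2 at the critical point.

-4

∂P/∂t = -2t - 4v - 5 = 0 and ∂P/∂v = -4t - 6v - 4 = 0, so (t, v) = (7/2, -3).
The Hessian has P_{tt} = -2, P_{vv} = -6, P_{tv} = -4, giving D = -4 < 0, so the point is a saddle point.
D = (-2)·(-6) − (-4)^2 = -4.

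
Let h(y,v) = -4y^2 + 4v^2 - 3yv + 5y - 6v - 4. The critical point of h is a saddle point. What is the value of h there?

-426/73

∂h/∂y = -8y - 3v + 5 = 0 and ∂h/∂v = -3y + 8v - 6 = 0, so (y, v) = (22/73, 63/73).
The Hessian has h_{yy} = -8, h_{vv} = 8, h_{yv} = -3, giving D = -73 < 0, so the point is a saddle point.
h(22/73, 63/73) = -426/73.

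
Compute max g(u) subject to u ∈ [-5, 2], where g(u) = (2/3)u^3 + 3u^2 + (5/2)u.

g'(u) = 2u^2 + 6u + 5/2, which vanishes at u = -5/2 and u = -1/2.
Compare values at every candidate in [-5, 2]: g(-5) = -125/6, g(-5/2) = 25/12, g(-1/2) = -7/12, g(2) = 67/3.
The maximum over the interval is 67/3, attained at u = 2.

67/3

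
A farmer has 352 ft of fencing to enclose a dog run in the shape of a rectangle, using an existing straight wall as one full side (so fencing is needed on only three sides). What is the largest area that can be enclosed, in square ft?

Let the sides perpendicular to the wall have length x and the parallel side y, so 2x + y = 352 and the area is A = xy = x(352 − 2x).
A'(x) = 352 − 4x = 0 gives x = 88, and A''(x) = −4 < 0 confirms a maximum.
Then y = 352 − 2·88 = 176 and A = 15488.

15488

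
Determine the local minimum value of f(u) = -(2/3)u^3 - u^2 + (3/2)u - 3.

f'(u) = -2u^2 - 2u + 3/2. Setting f'(u) = 0 gives u ∈ {-3/2, 1/2}.
Second-derivative test with f''(u) = -4u - 2: f''(-3/2) = 4 > 0 ⇒ local minimum; f''(1/2) = -4 < 0 ⇒ local maximum.
So the local minimum value is f(-3/2) = -21/4.

-21/4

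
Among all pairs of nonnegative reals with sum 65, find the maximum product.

4225/4

With x + y = 65, the product is P(x) = x(65 − x).
P'(x) = 65 − 2x = 0 gives x = 65/2; P'' = −2 < 0, so this is the maximum.
P = 65/2·65/2 = 4225/4.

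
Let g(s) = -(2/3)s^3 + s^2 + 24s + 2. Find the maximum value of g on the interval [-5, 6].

214/3

g'(s) = -2s^2 + 2s + 24, which vanishes at s = -3 and s = 4.
Compare values at every candidate in [-5, 6]: g(-5) = -29/3; g(-3) = -43; g(4) = 214/3; g(6) = 38.
Hence the absolute maximum is 214/3 at s = 4.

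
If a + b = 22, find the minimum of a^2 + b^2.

With a + b = 22, a^2 + b^2 = a^2 + (22 − a)^2.
The derivative 2a − 2(22 − a) = 4a − 44 vanishes at a = 11; second derivative 4 > 0, a minimum.
The minimum is 2·(11)^2 = 242.

242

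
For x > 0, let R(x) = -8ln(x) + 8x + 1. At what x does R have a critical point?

1

R'(x) = -8/x + 8 = 0 gives x = 1.
R''(x) = 8/x², which is positive for x > 0, so this is a local minimum.
R(1) = -8·ln(1) + 8 + 1 ≈ 9.0000.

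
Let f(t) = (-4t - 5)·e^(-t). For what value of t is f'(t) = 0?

f'(t) = (-4)·e^(-t) + (-4t - 5)·(-1)·e^(-t) = (4t + 1)·e^(-t). Since e^(-t) > 0, the only critical point is t = -1/4.
f''(-1/4) has the same sign as 4 > 0, so this is a local minimum.
f(-1/4) = (-4)·e^(1/4) ≈ -5.1361.

-1/4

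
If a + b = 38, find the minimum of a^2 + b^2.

722

With a + b = 38, a^2 + b^2 = a^2 + (38 − a)^2.
The derivative 2a − 2(38 − a) = 4a − 76 vanishes at a = 19; second derivative 4 > 0, a minimum.
The minimum is 2·(19)^2 = 722.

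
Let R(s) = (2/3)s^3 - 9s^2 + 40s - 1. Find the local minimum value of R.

172/3

R'(s) = 2s^2 - 18s + 40. Setting R'(s) = 0 gives s ∈ {4, 5}.
Second-derivative test with R''(s) = 4s - 18: R''(4) = -2 < 0 ⇒ local maximum; R''(5) = 2 > 0 ⇒ local minimum.
Thus R has its local minimum at s = 5, with value 172/3.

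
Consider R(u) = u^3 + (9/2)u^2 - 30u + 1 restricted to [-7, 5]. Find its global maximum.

277/2

The derivative is 3u^2 + 9u - 30, which vanishes at u = -5 and u = 2.
Compare values at every candidate in [-7, 5]: R(-7) = 177/2, R(-5) = 277/2, R(2) = -33, R(5) = 177/2.
So the maximum is R(-5) = 277/2.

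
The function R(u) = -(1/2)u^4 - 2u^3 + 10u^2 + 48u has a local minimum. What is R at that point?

-48

R'(u) = -2u^3 - 6u^2 + 20u + 48 = 0 at u = -4, -2, 3.
Since R''(u) = -6u^2 - 12u + 20, we get R''(-4) = -28 < 0 ⇒ local maximum; R''(-2) = 20 > 0 ⇒ local minimum; R''(3) = -70 < 0 ⇒ local maximum.
Thus R has its local minimum at u = -2, with value -48.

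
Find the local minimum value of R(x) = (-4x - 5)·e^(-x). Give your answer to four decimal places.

By the product rule, R'(x) = (4x + 1)·e^(-x). Since e^(-x) > 0, the only critical point is x = -1/4.
R''(-1/4) has the same sign as 4 > 0, so this is a local minimum.
R(-1/4) = (-4)·e^(1/4) ≈ -5.1361.

-5.1361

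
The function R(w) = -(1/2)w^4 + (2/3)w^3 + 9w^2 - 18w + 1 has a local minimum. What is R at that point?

-47/6

R'(w) = -2w^3 + 2w^2 + 18w - 18. Setting R'(w) = 0 gives w ∈ {-3, 1, 3}.
Since R''(w) = -6w^2 + 4w + 18, we get R''(-3) = -48 < 0 ⇒ local maximum; R''(1) = 16 > 0 ⇒ local minimum; R''(3) = -24 < 0 ⇒ local maximum.
Thus R has its local minimum at w = 1, with value -47/6.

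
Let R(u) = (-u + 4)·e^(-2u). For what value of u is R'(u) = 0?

9/2

R'(u) = (-1)·e^(-2u) + (-u + 4)·(-2)·e^(-2u) = (2u - 9)·e^(-2u). Since e^(-2u) > 0, the only critical point is u = 9/2.
R''(9/2) has the same sign as 2 > 0, so this is a local minimum.
R(9/2) = (-1/2)·e^(-9) ≈ -0.0001.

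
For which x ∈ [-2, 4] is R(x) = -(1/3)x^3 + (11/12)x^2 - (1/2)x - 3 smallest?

4

The derivative is -x^2 + (11/6)x - 1/2, which vanishes at x = 1/3 and x = 3/2.
Candidates: R(-2) = 13/3,  R(1/3) = -997/324,  R(3/2) = -45/16,  R(4) = -35/3.
So the minimum is R(4) = -35/3.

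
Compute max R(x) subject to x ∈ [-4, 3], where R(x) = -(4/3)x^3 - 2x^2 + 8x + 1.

Differentiating, R'(x) = -4x^2 - 4x + 8; which vanishes at x = -2 and x = 1.
Compare values at every candidate in [-4, 3]: R(-4) = 67/3, R(-2) = -37/3, R(1) = 17/3, R(3) = -29.
Hence the absolute maximum is 67/3 at x = -4.

67/3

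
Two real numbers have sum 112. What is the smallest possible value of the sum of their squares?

6272

With a + b = 112, a^2 + b^2 = a^2 + (112 − a)^2.
The derivative 2a − 2(112 − a) = 4a − 224 vanishes at a = 56; second derivative 4 > 0, a minimum.
The minimum is 2·(56)^2 = 6272.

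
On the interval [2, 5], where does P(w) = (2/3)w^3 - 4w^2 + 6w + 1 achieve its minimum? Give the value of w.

P'(w) = 2w^2 - 8w + 6, whose only zero in [2, 5] is w = 3.
Evaluating at the critical points and endpoints: P(2) = 7/3; P(3) = 1; P(5) = 43/3.
Hence the absolute minimum is 1 at w = 3.

3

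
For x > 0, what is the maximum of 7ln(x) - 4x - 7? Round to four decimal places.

f'(x) = 7/x − 4 = 0 gives x = 7/4.
f''(x) = -7/x², which is negative for x > 0, so this is a local maximum.
f(7/4) = 7·ln(7/4) - 7 - 7 ≈ -10.0827.

-10.0827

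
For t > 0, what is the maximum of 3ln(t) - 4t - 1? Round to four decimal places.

f'(t) = 3/t − 4 = 0 gives t = 3/4.
f''(t) = -3/t², which is negative for t > 0, so this is a local maximum.
f(3/4) = 3·ln(3/4) - 3 - 1 ≈ -4.8630.

-4.8630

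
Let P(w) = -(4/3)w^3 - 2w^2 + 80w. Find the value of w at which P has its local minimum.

-5

Critical points: P'(w) = -4w^2 - 4w + 80 vanishes at w = -5, 4.
P''(w) = -8w - 4. P''(-5) = 36 > 0 ⇒ local minimum; P''(4) = -36 < 0 ⇒ local maximum.
The local minimum is P(-5) = -850/3.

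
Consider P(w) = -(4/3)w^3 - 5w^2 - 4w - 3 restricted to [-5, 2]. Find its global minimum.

P'(w) = -4w^2 - 10w - 4, which vanishes at w = -2 and w = -1/2.
Candidates: P(-5) = 176/3; P(-2) = -13/3; P(-1/2) = -25/12; P(2) = -125/3.
Hence the absolute minimum is -125/3 at w = 2.

-125/3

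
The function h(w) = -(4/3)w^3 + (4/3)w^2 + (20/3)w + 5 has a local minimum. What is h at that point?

1

h'(w) = -4w^2 + (8/3)w + 20/3. Setting h'(w) = 0 gives w ∈ {-1, 5/3}.
Since h''(w) = -8w + 8/3, we get h''(-1) = 32/3 > 0 ⇒ local minimum; h''(5/3) = -32/3 < 0 ⇒ local maximum.
Thus h has its local minimum at w = -1, with value 1.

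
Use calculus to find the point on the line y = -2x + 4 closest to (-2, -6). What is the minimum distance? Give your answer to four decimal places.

Minimize D(x)^2 = (x + 2)^2 + (-2x + 10)^2.
d/dx[D^2] = 2(x + 2) + 2·(-2)·(-2x + 10) = 0 ⇒ x = 18/5.
Then y = -16/5 and the distance is √(196/5) ≈ 6.2610.

6.2610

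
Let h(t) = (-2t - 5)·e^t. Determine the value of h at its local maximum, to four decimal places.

0.0604

By the product rule, h'(t) = (-2t - 7)·e^t. Since e^t > 0, the only critical point is t = -7/2.
h''(-7/2) has the same sign as -2 < 0, so this is a local maximum.
h(-7/2) = (2)·e^(-7/2) ≈ 0.0604.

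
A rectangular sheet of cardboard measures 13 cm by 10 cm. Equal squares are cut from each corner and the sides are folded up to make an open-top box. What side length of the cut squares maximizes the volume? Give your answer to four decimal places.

With cut size x, the volume is V(x) = x(13 − 2x)(10 − 2x) for 0 < x < 5.
V'(x) = 12x^2 − 92x + 130. Setting V'(x) = 0 gives x ≈ 1.8684 (the root in (0, 5)).
V''(x) = 24x − 92 is negative there, so this is the maximum; V ≈ 108.3995.

1.8684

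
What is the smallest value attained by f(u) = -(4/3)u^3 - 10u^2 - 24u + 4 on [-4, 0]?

4

The derivative is -4u^2 - 20u - 24, which vanishes at u = -3 and u = -2.
Candidates: f(-4) = 76/3, f(-3) = 22, f(-2) = 68/3, f(0) = 4.
Hence the absolute minimum is 4 at u = 0.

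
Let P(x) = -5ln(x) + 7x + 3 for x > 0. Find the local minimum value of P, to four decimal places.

P'(x) = -5/x + 7 = 0 gives x = 5/7.
P''(x) = 5/x², which is positive for x > 0, so this is a local minimum.
P(5/7) = -5·ln(5/7) + 5 + 3 ≈ 9.6824.

9.6824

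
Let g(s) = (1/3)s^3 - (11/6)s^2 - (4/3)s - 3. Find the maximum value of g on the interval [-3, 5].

The derivative is s^2 - (11/3)s - 4/3, which vanishes at s = -1/3 and s = 4.
Candidates: g(-3) = -49/2,  g(-1/3) = -449/162,  g(4) = -49/3,  g(5) = -83/6.
Hence the absolute maximum is -449/162 at s = -1/3.

-449/162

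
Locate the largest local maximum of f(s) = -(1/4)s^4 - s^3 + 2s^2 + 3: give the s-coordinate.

f'(s) = -s^3 - 3s^2 + 4s = 0 at s = -4, 0, 1.
f''(s) = -3s^2 - 6s + 4. f''(-4) = -20 < 0 ⇒ local maximum; f''(0) = 4 > 0 ⇒ local minimum; f''(1) = -5 < 0 ⇒ local maximum.
Thus f has its largest local maximum at s = -4, with value 35.

-4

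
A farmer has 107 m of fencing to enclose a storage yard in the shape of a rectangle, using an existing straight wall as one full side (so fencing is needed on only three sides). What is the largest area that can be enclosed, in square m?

Let the sides perpendicular to the wall have length x and the parallel side y, so 2x + y = 107 and the area is A = xy = x(107 − 2x).
A'(x) = 107 − 4x = 0 gives x = 107/4, and A''(x) = −4 < 0 confirms a maximum.
Then y = 107 − 2·107/4 = 107/2 and A = 11449/8.

11449/8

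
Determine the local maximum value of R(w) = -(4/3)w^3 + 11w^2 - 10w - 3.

166/3

Critical points: R'(w) = -4w^2 + 22w - 10 vanishes at w = 1/2, 5.
Second-derivative test with R''(w) = -8w + 22: R''(1/2) = 18 > 0 ⇒ local minimum; R''(5) = -18 < 0 ⇒ local maximum.
The local maximum is R(5) = 166/3.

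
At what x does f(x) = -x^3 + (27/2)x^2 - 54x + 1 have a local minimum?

3

Critical points: f'(x) = -3x^2 + 27x - 54 vanishes at x = 3, 6.
Second-derivative test with f''(x) = -6x + 27: f''(3) = 9 > 0 ⇒ local minimum; f''(6) = -9 < 0 ⇒ local maximum.
The local minimum is f(3) = -133/2.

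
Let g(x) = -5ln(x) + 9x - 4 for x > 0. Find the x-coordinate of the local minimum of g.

g'(x) = -5/x + 9 = 0 gives x = 5/9.
g''(x) = 5/x², which is positive for x > 0, so this is a local minimum.
g(5/9) = -5·ln(5/9) + 5 - 4 ≈ 3.9389.

5/9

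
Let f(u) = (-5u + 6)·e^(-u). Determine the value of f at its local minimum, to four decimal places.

-0.5540

Differentiating with the product rule gives f'(u) = (5u - 11)·e^(-u). Since e^(-u) > 0, the only critical point is u = 11/5.
f''(11/5) has the same sign as 5 > 0, so this is a local minimum.
f(11/5) = (-5)·e^(-11/5) ≈ -0.5540.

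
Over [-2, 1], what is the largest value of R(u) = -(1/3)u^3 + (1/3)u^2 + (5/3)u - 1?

R'(u) = -u^2 + (2/3)u + 5/3, whose only zero in [-2, 1] is u = -1.
Candidates: R(-2) = -1/3,  R(-1) = -2,  R(1) = 2/3.
So the maximum is R(1) = 2/3.

2/3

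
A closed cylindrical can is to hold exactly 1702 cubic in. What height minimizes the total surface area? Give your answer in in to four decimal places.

12.9407

With radius r and height h, πr²h = 1702 so h = 1702/(πr²), and S(r) = 2πr² + 2πrh = 2πr² + 2·1702/r.
S'(r) = 4πr − 2·1702/r² = 0 ⇒ r³ = 1702/(2π), so r ≈ 6.4703 and h = 2r ≈ 12.9407.
S''(r) = 4π + 4·1702/r³ > 0, so this is the minimum; S ≈ 789.1403.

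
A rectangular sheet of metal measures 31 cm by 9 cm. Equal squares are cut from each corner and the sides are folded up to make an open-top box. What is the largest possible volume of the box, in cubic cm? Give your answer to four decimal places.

270.2197

With cut size x, the volume is V(x) = x(31 − 2x)(9 − 2x) for 0 < x < 4.5.
V'(x) = 12x^2 − 160x + 279. Setting V'(x) = 0 gives x ≈ 2.0629 (the root in (0, 4.5)).
V''(x) = 24x − 160 is negative there, so this is the maximum; V ≈ 270.2197.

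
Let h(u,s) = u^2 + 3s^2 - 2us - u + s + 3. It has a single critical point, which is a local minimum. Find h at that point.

∂h/∂u = 2u - 2s - 1 = 0 and ∂h/∂s = -2u + 6s + 1 = 0, so (u, s) = (1/2, 0).
The Hessian has h_{uu} = 2, h_{ss} = 6, h_{us} = -2, giving D = 8 > 0 with h_{uu} > 0, so the point is a local minimum.
h(1/2, 0) = 11/4.

11/4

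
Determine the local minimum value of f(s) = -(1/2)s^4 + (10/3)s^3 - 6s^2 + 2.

-10/3

f'(s) = -2s^3 + 10s^2 - 12s. Setting f'(s) = 0 gives s ∈ {0, 2, 3}.
Since f''(s) = -6s^2 + 20s - 12, we get f''(0) = -12 < 0 ⇒ local maximum; f''(2) = 4 > 0 ⇒ local minimum; f''(3) = -6 < 0 ⇒ local maximum.
So the local minimum value is f(2) = -10/3.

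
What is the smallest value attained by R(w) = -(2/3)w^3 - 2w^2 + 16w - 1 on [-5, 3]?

The derivative is -2w^2 - 4w + 16, which vanishes at w = -4 and w = 2.
Candidates: R(-5) = -143/3,  R(-4) = -163/3,  R(2) = 53/3,  R(3) = 11.
The minimum over the interval is -163/3, attained at w = -4.

-163/3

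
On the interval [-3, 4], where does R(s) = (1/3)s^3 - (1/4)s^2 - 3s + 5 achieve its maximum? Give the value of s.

The derivative is s^2 - (1/2)s - 3, which vanishes at s = -3/2 and s = 2.
Evaluating at the critical points and endpoints: R(-3) = 11/4, R(-3/2) = 125/16, R(2) = 2/3, R(4) = 31/3.
Hence the absolute maximum is 31/3 at s = 4.

4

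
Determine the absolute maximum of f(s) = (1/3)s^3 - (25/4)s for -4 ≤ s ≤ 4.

125/12

Differentiating, f'(s) = s^2 - 25/4; which vanishes at s = -5/2 and s = 5/2.
Evaluating at the critical points and endpoints: f(-4) = 11/3; f(-5/2) = 125/12; f(5/2) = -125/12; f(4) = -11/3.
So the maximum is f(-5/2) = 125/12.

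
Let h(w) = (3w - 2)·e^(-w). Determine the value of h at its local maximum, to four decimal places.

0.5666

Differentiating with the product rule gives h'(w) = (-3w + 5)·e^(-w). Since e^(-w) > 0, the only critical point is w = 5/3.
h''(5/3) has the same sign as -3 < 0, so this is a local maximum.
h(5/3) = (3)·e^(-5/3) ≈ 0.5666.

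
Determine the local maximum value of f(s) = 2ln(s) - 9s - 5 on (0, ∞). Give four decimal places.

-10.0082

f'(s) = 2/s − 9 = 0 gives s = 2/9.
f''(s) = -2/s², which is negative for s > 0, so this is a local maximum.
f(2/9) = 2·ln(2/9) - 2 - 5 ≈ -10.0082.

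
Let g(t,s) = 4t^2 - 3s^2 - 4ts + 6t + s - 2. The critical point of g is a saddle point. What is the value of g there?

∂g/∂t = 8t - 4s + 6 = 0 and ∂g/∂s = -4t - 6s + 1 = 0, so (t, s) = (-1/2, 1/2).
The Hessian has g_{tt} = 8, g_{ss} = -6, g_{ts} = -4, giving D = -64 < 0, so the point is a saddle point.
g(-1/2, 1/2) = -13/4.

-13/4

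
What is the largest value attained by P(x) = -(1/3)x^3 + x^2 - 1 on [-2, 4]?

Differentiating, P'(x) = -x^2 + 2x; which vanishes at x = 0 and x = 2.
Compare values at every candidate in [-2, 4]: P(-2) = 17/3, P(0) = -1, P(2) = 1/3, P(4) = -19/3.
Hence the absolute maximum is 17/3 at x = -2.

17/3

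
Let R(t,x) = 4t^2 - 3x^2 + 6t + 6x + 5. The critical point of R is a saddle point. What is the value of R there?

∂R/∂t = 8t + 6 = 0 and ∂R/∂x = -6x + 6 = 0, so (t, x) = (-3/4, 1).
The Hessian has R_{tt} = 8, R_{xx} = -6, R_{tx} = 0, giving D = -48 < 0, so the point is a saddle point.
R(-3/4, 1) = 23/4.

23/4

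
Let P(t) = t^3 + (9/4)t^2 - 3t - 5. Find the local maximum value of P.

2

P'(t) = 3t^2 + (9/2)t - 3. Setting P'(t) = 0 gives t ∈ {-2, 1/2}.
P''(t) = 6t + 9/2. P''(-2) = -15/2 < 0 ⇒ local maximum; P''(1/2) = 15/2 > 0 ⇒ local minimum.
Thus P has its local maximum at t = -2, with value 2.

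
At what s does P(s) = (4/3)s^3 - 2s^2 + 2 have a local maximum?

0

Critical points: P'(s) = 4s^2 - 4s vanishes at s = 0, 1.
Since P''(s) = 8s - 4, we get P''(0) = -4 < 0 ⇒ local maximum; P''(1) = 4 > 0 ⇒ local minimum.
The local maximum is P(0) = 2.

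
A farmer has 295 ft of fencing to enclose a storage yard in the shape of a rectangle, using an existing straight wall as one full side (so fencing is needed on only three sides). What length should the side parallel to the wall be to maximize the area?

295/2

Let the sides perpendicular to the wall have length x and the parallel side y, so 2x + y = 295 and the area is A = xy = x(295 − 2x).
A'(x) = 295 − 4x = 0 gives x = 295/4, and A''(x) = −4 < 0 confirms a maximum.
Then y = 295 − 2·295/4 = 295/2 and A = 87025/8.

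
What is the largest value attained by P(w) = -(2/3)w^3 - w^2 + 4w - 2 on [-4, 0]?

26/3

The derivative is -2w^2 - 2w + 4, whose only zero in [-4, 0] is w = -2.
Evaluating at the critical points and endpoints: P(-4) = 26/3, P(-2) = -26/3, P(0) = -2.
Hence the absolute maximum is 26/3 at w = -4.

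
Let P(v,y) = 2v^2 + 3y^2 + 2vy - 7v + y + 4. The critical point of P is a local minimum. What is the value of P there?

-83/20

∂P/∂v = 4v + 2y - 7 = 0 and ∂P/∂y = 2v + 6y + 1 = 0, so (v, y) = (11/5, -9/10).
The Hessian has P_{vv} = 4, P_{yy} = 6, P_{vy} = 2, giving D = 20 > 0 with P_{vv} > 0, so the point is a local minimum.
P(11/5, -9/10) = -83/20.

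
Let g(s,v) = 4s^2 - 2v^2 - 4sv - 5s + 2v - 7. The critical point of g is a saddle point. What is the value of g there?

∂g/∂s = 8s - 4v - 5 = 0 and ∂g/∂v = -4s - 4v + 2 = 0, so (s, v) = (7/12, -1/12).
The Hessian has g_{ss} = 8, g_{vv} = -4, g_{sv} = -4, giving D = -48 < 0, so the point is a saddle point.
g(7/12, -1/12) = -205/24.

-205/24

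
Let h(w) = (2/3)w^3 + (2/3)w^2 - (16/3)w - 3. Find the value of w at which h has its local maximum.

-2

h'(w) = 2w^2 + (4/3)w - 16/3. Setting h'(w) = 0 gives w ∈ {-2, 4/3}.
h''(w) = 4w + 4/3. h''(-2) = -20/3 < 0 ⇒ local maximum; h''(4/3) = 20/3 > 0 ⇒ local minimum.
The local maximum is h(-2) = 5.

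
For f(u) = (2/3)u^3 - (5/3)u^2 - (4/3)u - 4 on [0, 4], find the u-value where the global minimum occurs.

2

Differentiating, f'(u) = 2u^2 - (10/3)u - 4/3; whose only zero in [0, 4] is u = 2.
Compare values at every candidate in [0, 4]: f(0) = -4,  f(2) = -8,  f(4) = 20/3.
Hence the absolute minimum is -8 at u = 2.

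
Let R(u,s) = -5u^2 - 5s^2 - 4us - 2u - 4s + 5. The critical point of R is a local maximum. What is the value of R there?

∂R/∂u = -10u - 4s - 2 = 0 and ∂R/∂s = -4u - 10s - 4 = 0, so (u, s) = (-1/21, -8/21).
The Hessian has R_{uu} = -10, R_{ss} = -10, R_{us} = -4, giving D = 84 > 0 with R_{uu} < 0, so the point is a local maximum.
R(-1/21, -8/21) = 122/21.

122/21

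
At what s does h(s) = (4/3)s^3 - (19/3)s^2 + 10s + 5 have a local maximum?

3/2

h'(s) = 4s^2 - (38/3)s + 10 = 0 at s = 3/2, 5/3.
h''(s) = 8s - 38/3. h''(3/2) = -2/3 < 0 ⇒ local maximum; h''(5/3) = 2/3 > 0 ⇒ local minimum.
Thus h has its local maximum at s = 3/2, with value 41/4.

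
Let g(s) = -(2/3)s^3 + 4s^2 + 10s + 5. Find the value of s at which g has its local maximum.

5

Critical points: g'(s) = -2s^2 + 8s + 10 vanishes at s = -1, 5.
Since g''(s) = -4s + 8, we get g''(-1) = 12 > 0 ⇒ local minimum; g''(5) = -12 < 0 ⇒ local maximum.
So the local maximum value is g(5) = 215/3.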